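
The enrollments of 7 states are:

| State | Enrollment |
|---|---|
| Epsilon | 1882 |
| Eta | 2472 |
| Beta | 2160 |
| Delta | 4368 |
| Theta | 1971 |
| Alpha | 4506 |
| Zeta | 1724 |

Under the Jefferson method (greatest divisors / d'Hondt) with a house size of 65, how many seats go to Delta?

15

Standard divisor 19083/65 ≈ 293.585; standard quotas: Epsilon 6.410, Eta 8.420, Beta 7.357, Delta 14.878, Theta 6.714, Alpha 15.348, Zeta 5.872.
Rounding down gives 6, 8, 7, 14, 6, 15, 5 = 61 seats, so the divisor must be adjusted.
With modified divisor 280: modified quotas Epsilon 6.721, Eta 8.829, Beta 7.714, Delta 15.600, Theta 7.039, Alpha 16.093, Zeta 6.157.
Rounding down: Epsilon 6, Eta 8, Beta 7, Delta 15, Theta 7, Alpha 16, Zeta 6 (total 65).
Delta receives 15.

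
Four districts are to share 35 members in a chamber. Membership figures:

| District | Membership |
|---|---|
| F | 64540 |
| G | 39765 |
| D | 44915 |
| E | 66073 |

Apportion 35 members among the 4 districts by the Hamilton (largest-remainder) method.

Total 215293; standard divisor 215293/35 ≈ 6151.229.
Standard quotas: F 10.4922, G 6.4646, D 7.3018, E 10.7414.
Lower quotas: F 10, G 6, D 7, E 10 (sum 33, leaving 2 seats).
Remainders in descending order: E 0.7414, F 0.4922, G 0.4646, D 0.3018.
Largest remainders: E, F receive the extra seats.

F=11, G=6, D=7, E=11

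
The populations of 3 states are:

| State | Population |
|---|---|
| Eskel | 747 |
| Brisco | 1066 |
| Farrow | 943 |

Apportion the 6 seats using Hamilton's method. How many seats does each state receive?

Eskel 2, Brisco 2, Farrow 2

Total 2756; standard divisor 2756/6 ≈ 459.333.
Standard quotas: Eskel 1.626, Brisco 2.321, Farrow 2.053.
Lower quotas: Eskel 1, Brisco 2, Farrow 2 (sum 5, leaving 1 seat).
Remainders in descending order: Eskel 0.626, Brisco 0.321, Farrow 0.053.
Largest remainder: Eskel receives the extra seat.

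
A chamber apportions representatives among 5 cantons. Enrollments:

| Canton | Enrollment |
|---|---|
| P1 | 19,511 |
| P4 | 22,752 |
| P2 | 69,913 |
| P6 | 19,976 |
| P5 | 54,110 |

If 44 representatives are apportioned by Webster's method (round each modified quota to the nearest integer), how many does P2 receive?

16

Standard divisor 186262/44 ≈ 4233.227; standard quotas: P1 4.609, P4 5.375, P2 16.515, P6 4.719, P5 12.782.
Rounding to the nearest integer gives 5, 5, 17, 5, 13 = 45 seats, so the divisor must be adjusted.
With modified divisor 4300: modified quotas P1 4.537, P4 5.291, P2 16.259, P6 4.646, P5 12.584.
Rounding to the nearest integer: P1 5, P4 5, P2 16, P6 5, P5 13 (total 44).
P2 receives 16.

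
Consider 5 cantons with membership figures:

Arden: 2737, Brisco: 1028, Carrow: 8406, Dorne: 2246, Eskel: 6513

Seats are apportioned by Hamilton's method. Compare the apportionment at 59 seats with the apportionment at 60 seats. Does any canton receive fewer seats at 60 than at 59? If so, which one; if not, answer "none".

At 59 seats: Arden 8, Brisco 3, Carrow 24, Dorne 6, Eskel 18.
At 60 seats: Arden 8, Brisco 3, Carrow 24, Dorne 6, Eskel 19.
No canton's allocation decreased.

none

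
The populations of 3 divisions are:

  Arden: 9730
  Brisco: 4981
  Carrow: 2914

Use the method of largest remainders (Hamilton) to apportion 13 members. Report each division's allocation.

Standard divisor: 17625 ÷ 13 ≈ 1355.769.
Standard quotas: Arden 7.1767, Brisco 3.6739, Carrow 2.1493.
Lower quotas: Arden 7, Brisco 3, Carrow 2 (sum 12, leaving 1 seat).
Remainders in descending order: Brisco 0.6739, Arden 0.1767, Carrow 0.1493.
The surplus seat goes to Brisco.

Arden 7, Brisco 4, Carrow 2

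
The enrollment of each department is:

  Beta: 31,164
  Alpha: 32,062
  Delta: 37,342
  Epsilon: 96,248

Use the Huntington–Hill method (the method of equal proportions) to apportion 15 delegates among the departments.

Beta 2, Alpha 3, Delta 3, Epsilon 7

With divisor 12975: modified quotas Beta 2.402, Alpha 2.471, Delta 2.878, Epsilon 7.418.
Geometric-mean thresholds: Beta √(2·3)=2.449, Alpha √(2·3)=2.449, Delta √(2·3)=2.449, Epsilon √(7·8)=7.483.
Each quota rounded against its threshold gives Beta 2, Alpha 3, Delta 3, Epsilon 7 (total 15).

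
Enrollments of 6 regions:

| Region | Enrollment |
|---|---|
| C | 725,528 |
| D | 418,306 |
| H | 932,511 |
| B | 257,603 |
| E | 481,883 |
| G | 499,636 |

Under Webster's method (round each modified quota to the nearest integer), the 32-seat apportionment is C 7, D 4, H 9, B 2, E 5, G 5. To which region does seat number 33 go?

Priority for the next seat is population ÷ (current seats + 0.5).
Priorities: C 96737.067, D 92956.889, H 98159.053, B 103041.200, E 87615.091, G 90842.909.
Highest priority: B.

B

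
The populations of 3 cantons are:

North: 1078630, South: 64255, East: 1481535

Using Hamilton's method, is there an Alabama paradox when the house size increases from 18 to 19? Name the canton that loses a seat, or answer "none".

At 18 seats: North 7, South 1, East 10.
At 19 seats: North 8, South 0, East 11.
South drops from 1 to 0.

South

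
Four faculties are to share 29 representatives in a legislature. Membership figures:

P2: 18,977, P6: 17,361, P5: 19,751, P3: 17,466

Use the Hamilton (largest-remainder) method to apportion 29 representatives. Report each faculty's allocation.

The standard divisor is 73555/29 ≈ 2536.379.
Standard quotas: P2 7.4819, P6 6.8448, P5 7.7871, P3 6.8862.
Lower quotas: P2 7, P6 6, P5 7, P3 6 (sum 26, leaving 3 seats).
Remainders in descending order: P3 0.8862, P6 0.8448, P5 0.7871, P2 0.4819.
Largest remainders: P3, P6, P5 receive the extra seats.

P2 7; P6 7; P5 8; P3 7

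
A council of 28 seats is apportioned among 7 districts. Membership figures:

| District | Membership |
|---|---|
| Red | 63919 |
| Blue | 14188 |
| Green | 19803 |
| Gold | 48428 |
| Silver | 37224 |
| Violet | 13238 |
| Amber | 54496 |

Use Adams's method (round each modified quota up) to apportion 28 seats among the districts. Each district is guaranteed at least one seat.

Red 7, Blue 2, Green 2, Gold 5, Silver 4, Violet 2, Amber 6

Standard divisor 251296/28 ≈ 8974.857; standard quotas: Red 7.122, Blue 1.581, Green 2.206, Gold 5.396, Silver 4.148, Violet 1.475, Amber 6.072.
Rounding up gives 8, 2, 3, 6, 5, 2, 7 = 33 seats, so the divisor must be adjusted.
With modified divisor 10300: modified quotas Red 6.206, Blue 1.377, Green 1.923, Gold 4.702, Silver 3.614, Violet 1.285, Amber 5.291.
Rounding up: Red 7, Blue 2, Green 2, Gold 5, Silver 4, Violet 2, Amber 6 (total 28).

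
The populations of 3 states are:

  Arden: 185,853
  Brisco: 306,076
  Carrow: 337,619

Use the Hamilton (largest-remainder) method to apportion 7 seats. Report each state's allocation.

Arden 1; Brisco 3; Carrow 3

The standard divisor is 829548/7 ≈ 118506.857.
Standard quotas: Arden 1.5683, Brisco 2.5828, Carrow 2.8489.
Lower quotas: Arden 1, Brisco 2, Carrow 2 (sum 5, leaving 2 seats).
Remainders in descending order: Carrow 0.8489, Brisco 0.5828, Arden 0.5683.
The surplus seats go to Carrow, Brisco.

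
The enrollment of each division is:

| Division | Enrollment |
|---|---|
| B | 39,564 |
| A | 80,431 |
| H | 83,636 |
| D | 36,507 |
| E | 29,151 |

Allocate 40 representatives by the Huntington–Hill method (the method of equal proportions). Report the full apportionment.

With divisor 6681: modified quotas B 5.922, A 12.039, H 12.518, D 5.464, E 4.363.
Geometric-mean thresholds: B √(5·6)=5.477, A √(12·13)=12.490, H √(12·13)=12.490, D √(5·6)=5.477, E √(4·5)=4.472.
Each quota rounded against its threshold gives B 6, A 12, H 13, D 5, E 4 (total 40).

B: 6, A: 12, H: 13, D: 5, E: 4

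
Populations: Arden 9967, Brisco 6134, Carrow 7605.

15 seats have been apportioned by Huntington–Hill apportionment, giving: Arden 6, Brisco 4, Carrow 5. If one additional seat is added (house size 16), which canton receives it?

Priority for the next seat is population ÷ (√(s·(s+1))).
Priorities: Arden 1537.941, Brisco 1371.604, Carrow 1388.477.
Highest priority: Arden.

Arden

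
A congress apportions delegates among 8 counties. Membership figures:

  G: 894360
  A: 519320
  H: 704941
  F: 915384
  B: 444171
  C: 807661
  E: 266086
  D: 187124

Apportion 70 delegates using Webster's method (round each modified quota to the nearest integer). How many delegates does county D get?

Standard divisor 4739047/70 ≈ 67700.671; standard quotas: G 13.211, A 7.671, H 10.413, F 13.521, B 6.561, C 11.930, E 3.930, D 2.764.
Rounding to the nearest integer gives 13, 8, 10, 14, 7, 12, 4, 3 = 71 seats, so the divisor must be adjusted.
With modified divisor 68100: modified quotas G 13.133, A 7.626, H 10.352, F 13.442, B 6.522, C 11.860, E 3.907, D 2.748.
Rounding to the nearest integer: G 13, A 8, H 10, F 13, B 7, C 12, E 4, D 3 (total 70).
D receives 3.

3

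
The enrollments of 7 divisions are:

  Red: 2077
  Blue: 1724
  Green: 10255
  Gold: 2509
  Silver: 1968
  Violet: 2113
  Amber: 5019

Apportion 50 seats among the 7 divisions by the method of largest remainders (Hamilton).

Total 25665; standard divisor 25665/50 ≈ 513.3.
Standard quotas: Red 4.0464, Blue 3.3587, Green 19.9786, Gold 4.8880, Silver 3.8340, Violet 4.1165, Amber 9.7779.
Lower quotas: Red 4, Blue 3, Green 19, Gold 4, Silver 3, Violet 4, Amber 9 (sum 46, leaving 4 seats).
Remainders in descending order: Green 0.9786, Gold 0.8880, Silver 0.8340, Amber 0.7779, Blue 0.3587, Violet 0.1165, Red 0.0464.
The surplus seats go to Green, Gold, Silver, Amber.

Red: 4, Blue: 3, Green: 20, Gold: 5, Silver: 4, Violet: 4, Amber: 10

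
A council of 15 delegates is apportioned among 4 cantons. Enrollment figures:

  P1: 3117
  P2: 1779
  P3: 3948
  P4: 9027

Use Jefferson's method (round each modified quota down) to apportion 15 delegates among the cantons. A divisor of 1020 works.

P1 3, P2 1, P3 3, P4 8

With modified divisor 1020: modified quotas P1 3.056, P2 1.744, P3 3.871, P4 8.850.
Rounding down: P1 3, P2 1, P3 3, P4 8 (total 15).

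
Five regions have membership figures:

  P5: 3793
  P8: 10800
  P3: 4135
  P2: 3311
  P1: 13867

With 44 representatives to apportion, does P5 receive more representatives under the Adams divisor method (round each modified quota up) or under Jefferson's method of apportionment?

Adams

Adams: P5 5, P8 13, P3 5, P2 4, P1 17.
Jefferson: P5 4, P8 14, P3 5, P2 4, P1 17.
P5 gets 5 under Adams and 4 under Jefferson.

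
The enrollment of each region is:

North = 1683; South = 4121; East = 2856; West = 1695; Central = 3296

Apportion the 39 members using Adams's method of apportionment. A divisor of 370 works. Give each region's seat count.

With modified divisor 370: modified quotas North 4.549, South 11.138, East 7.719, West 4.581, Central 8.908.
Rounding up: North 5, South 12, East 8, West 5, Central 9 (total 39).

North 5, South 12, East 8, West 5, Central 9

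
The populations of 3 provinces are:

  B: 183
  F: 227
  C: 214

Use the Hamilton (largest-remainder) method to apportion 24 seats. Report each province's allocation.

B=7, F=9, C=8

Total 624; standard divisor 624/24 = 26.
Standard quotas: B 7.038, F 8.731, C 8.231.
Lower quotas: B 7, F 8, C 8 (sum 23, leaving 1 seat).
Remainders in descending order: F 0.731, C 0.231, B 0.038.
The surplus seat goes to F.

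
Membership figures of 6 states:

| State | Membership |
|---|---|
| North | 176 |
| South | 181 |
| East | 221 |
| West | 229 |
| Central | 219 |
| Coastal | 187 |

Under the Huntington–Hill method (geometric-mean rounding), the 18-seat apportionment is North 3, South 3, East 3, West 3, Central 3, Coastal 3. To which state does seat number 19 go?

Priority for the next seat is population ÷ (√(s·(s+1))).
Priorities: North 50.807, South 52.250, East 63.797, West 66.107, Central 63.220, Coastal 53.982.
Highest priority: West.

West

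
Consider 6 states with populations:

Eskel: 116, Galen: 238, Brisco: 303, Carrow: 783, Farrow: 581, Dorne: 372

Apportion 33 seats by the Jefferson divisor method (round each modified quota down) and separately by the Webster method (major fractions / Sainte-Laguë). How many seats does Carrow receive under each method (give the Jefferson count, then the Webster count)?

12 and 11

Jefferson: Eskel 1, Galen 3, Brisco 4, Carrow 12, Farrow 8, Dorne 5.
Webster: Eskel 2, Galen 3, Brisco 4, Carrow 11, Farrow 8, Dorne 5.
Carrow gets 12 under Jefferson and 11 under Webster.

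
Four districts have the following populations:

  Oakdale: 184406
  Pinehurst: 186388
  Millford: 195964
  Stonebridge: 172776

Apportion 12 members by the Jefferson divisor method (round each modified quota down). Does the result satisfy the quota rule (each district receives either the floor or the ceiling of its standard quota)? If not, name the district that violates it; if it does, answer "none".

Standard quotas: Oakdale 2.992, Pinehurst 3.024, Millford 3.180, Stonebridge 2.804.
Jefferson allocation: Oakdale 3, Pinehurst 3, Millford 3, Stonebridge 3.
Every allocation lies between the lower and upper quota.

none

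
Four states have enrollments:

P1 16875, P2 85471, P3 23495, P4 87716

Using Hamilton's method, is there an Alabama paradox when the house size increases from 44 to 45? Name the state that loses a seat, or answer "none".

At 44 seats: P1 3, P2 18, P3 5, P4 18.
At 45 seats: P1 4, P2 18, P3 5, P4 18.
No state's allocation decreased.

none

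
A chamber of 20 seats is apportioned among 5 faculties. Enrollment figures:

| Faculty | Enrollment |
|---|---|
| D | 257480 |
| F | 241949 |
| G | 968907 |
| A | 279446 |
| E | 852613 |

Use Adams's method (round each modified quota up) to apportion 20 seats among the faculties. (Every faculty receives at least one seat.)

Standard divisor 2600395/20 ≈ 130019.75; standard quotas: D 1.980, F 1.861, G 7.452, A 2.149, E 6.558.
Rounding up gives 2, 2, 8, 3, 7 = 22 seats, so the divisor must be adjusted.
With modified divisor 141388: modified quotas D 1.821, F 1.711, G 6.853, A 1.976, E 6.030.
Rounding up: D 2, F 2, G 7, A 2, E 7 (total 20).

D: 2, F: 2, G: 7, A: 2, E: 7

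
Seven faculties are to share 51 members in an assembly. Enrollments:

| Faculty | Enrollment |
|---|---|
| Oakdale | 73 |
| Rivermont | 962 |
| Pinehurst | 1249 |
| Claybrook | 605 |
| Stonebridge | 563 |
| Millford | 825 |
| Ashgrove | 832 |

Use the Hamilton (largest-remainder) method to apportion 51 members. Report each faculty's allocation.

Standard divisor: 5109 ÷ 51 ≈ 100.176.
Standard quotas: Oakdale 0.729, Rivermont 9.603, Pinehurst 12.468, Claybrook 6.039, Stonebridge 5.620, Millford 8.235, Ashgrove 8.305.
Lower quotas: Oakdale 0, Rivermont 9, Pinehurst 12, Claybrook 6, Stonebridge 5, Millford 8, Ashgrove 8 (sum 48, leaving 3 seats).
Remainders in descending order: Oakdale 0.729, Stonebridge 0.620, Rivermont 0.603, Pinehurst 0.468, Ashgrove 0.305, Millford 0.235, Claybrook 0.039.
Largest remainders: Oakdale, Stonebridge, Rivermont receive the extra seats.

Oakdale: 1, Rivermont: 10, Pinehurst: 12, Claybrook: 6, Stonebridge: 6, Millford: 8, Ashgrove: 8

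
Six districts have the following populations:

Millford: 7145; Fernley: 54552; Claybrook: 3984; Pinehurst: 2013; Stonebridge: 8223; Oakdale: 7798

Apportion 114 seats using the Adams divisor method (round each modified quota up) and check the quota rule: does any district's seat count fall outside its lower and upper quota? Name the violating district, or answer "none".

Fernley

Standard quotas: Millford 9.730, Fernley 74.287, Claybrook 5.425, Pinehurst 2.741, Stonebridge 11.198, Oakdale 10.619.
Adams allocation: Millford 10, Fernley 73, Claybrook 6, Pinehurst 3, Stonebridge 11, Oakdale 11.
Fernley has quota 74.287 (lower 74, upper 75) but receives 73 — outside the quota interval.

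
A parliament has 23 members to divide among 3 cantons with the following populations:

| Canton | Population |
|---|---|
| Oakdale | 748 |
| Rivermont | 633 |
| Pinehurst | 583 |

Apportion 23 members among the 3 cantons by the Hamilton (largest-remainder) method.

Standard divisor: 1964 ÷ 23 ≈ 85.391.
Standard quotas: Oakdale 8.760, Rivermont 7.413, Pinehurst 6.827.
Lower quotas: Oakdale 8, Rivermont 7, Pinehurst 6 (sum 21, leaving 2 seats).
Remainders in descending order: Pinehurst 0.827, Oakdale 0.760, Rivermont 0.413.
The surplus seats go to Pinehurst, Oakdale.

Oakdale=9; Rivermont=7; Pinehurst=7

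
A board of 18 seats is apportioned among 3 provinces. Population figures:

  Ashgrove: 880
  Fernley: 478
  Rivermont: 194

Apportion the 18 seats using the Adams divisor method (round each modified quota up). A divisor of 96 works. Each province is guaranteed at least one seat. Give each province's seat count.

Ashgrove 10, Fernley 5, Rivermont 3

With modified divisor 96: modified quotas Ashgrove 9.167, Fernley 4.979, Rivermont 2.021.
Rounding up: Ashgrove 10, Fernley 5, Rivermont 3 (total 18).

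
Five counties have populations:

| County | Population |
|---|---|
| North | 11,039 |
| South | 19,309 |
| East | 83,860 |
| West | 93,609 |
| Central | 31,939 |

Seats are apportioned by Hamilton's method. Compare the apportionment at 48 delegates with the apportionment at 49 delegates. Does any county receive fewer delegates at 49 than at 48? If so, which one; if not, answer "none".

none

At 48 seats: North 2, South 4, East 17, West 19, Central 6.
At 49 seats: North 2, South 4, East 17, West 19, Central 7.
No county's allocation decreased.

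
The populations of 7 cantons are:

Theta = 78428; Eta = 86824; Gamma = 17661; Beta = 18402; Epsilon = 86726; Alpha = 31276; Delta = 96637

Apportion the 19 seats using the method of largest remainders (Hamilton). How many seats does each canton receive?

Standard divisor: 415954 ÷ 19 ≈ 21892.316.
Standard quotas: Theta 3.5824, Eta 3.9660, Gamma 0.8067, Beta 0.8406, Epsilon 3.9615, Alpha 1.4286, Delta 4.4142.
Lower quotas: Theta 3, Eta 3, Gamma 0, Beta 0, Epsilon 3, Alpha 1, Delta 4 (sum 14, leaving 5 seats).
Remainders in descending order: Eta 0.9660, Epsilon 0.9615, Beta 0.8406, Gamma 0.8067, Theta 0.5824, Alpha 0.4286, Delta 0.4142.
The surplus seats go to Eta, Epsilon, Beta, Gamma, Theta.

Theta=4, Eta=4, Gamma=1, Beta=1, Epsilon=4, Alpha=1, Delta=4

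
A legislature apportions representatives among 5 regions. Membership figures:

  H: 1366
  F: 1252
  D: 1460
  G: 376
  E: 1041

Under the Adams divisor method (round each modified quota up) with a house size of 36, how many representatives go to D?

Standard divisor 5495/36 ≈ 152.639; standard quotas: H 8.949, F 8.202, D 9.565, G 2.463, E 6.820.
Rounding up gives 9, 9, 10, 3, 7 = 38 seats, so the divisor must be adjusted.
With modified divisor 170: modified quotas H 8.035, F 7.365, D 8.588, G 2.212, E 6.124.
Rounding up: H 9, F 8, D 9, G 3, E 7 (total 36).
D receives 9.

9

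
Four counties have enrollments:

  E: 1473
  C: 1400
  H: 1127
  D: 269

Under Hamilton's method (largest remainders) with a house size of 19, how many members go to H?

Standard divisor: 4269 ÷ 19 ≈ 224.684.
Standard quotas: E 6.556, C 6.231, H 5.016, D 1.197.
Lower quotas: E 6, C 6, H 5, D 1 (sum 18, leaving 1 seat).
Remainders in descending order: E 0.556, C 0.231, D 0.197, H 0.016.
The surplus seat goes to E.
H receives 5.

5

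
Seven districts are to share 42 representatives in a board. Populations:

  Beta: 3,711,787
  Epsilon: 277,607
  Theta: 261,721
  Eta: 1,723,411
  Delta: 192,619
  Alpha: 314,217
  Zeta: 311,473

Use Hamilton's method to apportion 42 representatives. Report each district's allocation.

The standard divisor is 6792835/42 ≈ 161734.167.
Standard quotas: Beta 22.9499, Epsilon 1.7164, Theta 1.6182, Eta 10.6558, Delta 1.1910, Alpha 1.9428, Zeta 1.9258.
Lower quotas: Beta 22, Epsilon 1, Theta 1, Eta 10, Delta 1, Alpha 1, Zeta 1 (sum 37, leaving 5 seats).
Remainders in descending order: Beta 0.9499, Alpha 0.9428, Zeta 0.9258, Epsilon 0.7164, Eta 0.6558, Theta 0.6182, Delta 0.1910.
Largest remainders: Beta, Alpha, Zeta, Epsilon, Eta receive the extra seats.

Beta=23; Epsilon=2; Theta=1; Eta=11; Delta=1; Alpha=2; Zeta=2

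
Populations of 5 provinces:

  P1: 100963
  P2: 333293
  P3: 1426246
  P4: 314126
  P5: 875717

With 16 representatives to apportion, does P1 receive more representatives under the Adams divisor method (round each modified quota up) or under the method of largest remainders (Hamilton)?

Adams: P1 1, P2 2, P3 7, P4 2, P5 4.
Hamilton: P1 0, P2 2, P3 7, P4 2, P5 5.
P1 gets 1 under Adams and 0 under Hamilton.

Adams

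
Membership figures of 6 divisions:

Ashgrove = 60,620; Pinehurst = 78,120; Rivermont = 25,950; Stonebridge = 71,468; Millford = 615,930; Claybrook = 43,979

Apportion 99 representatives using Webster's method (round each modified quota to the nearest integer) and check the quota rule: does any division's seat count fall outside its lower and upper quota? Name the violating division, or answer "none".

Millford

Standard quotas: Ashgrove 6.697, Pinehurst 8.631, Rivermont 2.867, Stonebridge 7.896, Millford 68.050, Claybrook 4.859.
Webster allocation: Ashgrove 7, Pinehurst 9, Rivermont 3, Stonebridge 8, Millford 67, Claybrook 5.
Millford has quota 68.050 (lower 68, upper 69) but receives 67 — outside the quota interval.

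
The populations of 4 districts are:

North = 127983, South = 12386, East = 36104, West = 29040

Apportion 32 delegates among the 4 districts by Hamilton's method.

Total 205513; standard divisor 205513/32 ≈ 6422.281.
Standard quotas: North 19.9280, South 1.9286, East 5.6217, West 4.5218.
Lower quotas: North 19, South 1, East 5, West 4 (sum 29, leaving 3 seats).
Remainders in descending order: South 0.9286, North 0.9280, East 0.6217, West 0.5218.
The surplus seats go to South, North, East.

North=20, South=2, East=6, West=4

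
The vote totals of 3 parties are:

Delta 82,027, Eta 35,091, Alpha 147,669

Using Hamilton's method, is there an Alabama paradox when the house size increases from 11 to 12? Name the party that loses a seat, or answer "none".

Eta

At 11 seats: Delta 3, Eta 2, Alpha 6.
At 12 seats: Delta 4, Eta 1, Alpha 7.
Eta drops from 2 to 1.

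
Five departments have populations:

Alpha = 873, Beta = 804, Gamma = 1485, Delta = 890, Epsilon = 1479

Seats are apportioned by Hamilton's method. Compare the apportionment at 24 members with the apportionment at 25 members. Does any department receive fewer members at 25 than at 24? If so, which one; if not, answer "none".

Beta

At 24 seats: Alpha 4, Beta 4, Gamma 6, Delta 4, Epsilon 6.
At 25 seats: Alpha 4, Beta 3, Gamma 7, Delta 4, Epsilon 7.
Beta drops from 4 to 3.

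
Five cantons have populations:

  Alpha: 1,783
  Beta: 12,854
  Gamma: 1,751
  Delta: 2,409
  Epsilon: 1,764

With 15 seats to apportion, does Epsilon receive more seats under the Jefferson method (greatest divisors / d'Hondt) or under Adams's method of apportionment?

Jefferson: Alpha 1, Beta 10, Gamma 1, Delta 2, Epsilon 1.
Adams: Alpha 2, Beta 8, Gamma 1, Delta 2, Epsilon 2.
Epsilon gets 1 under Jefferson and 2 under Adams.

Adams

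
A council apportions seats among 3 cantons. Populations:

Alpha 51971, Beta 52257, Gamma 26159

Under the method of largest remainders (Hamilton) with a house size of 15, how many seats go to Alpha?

6

The standard divisor is 130387/15 ≈ 8692.467.
Standard quotas: Alpha 5.9789, Beta 6.0118, Gamma 3.0094.
Lower quotas: Alpha 5, Beta 6, Gamma 3 (sum 14, leaving 1 seat).
Remainders in descending order: Alpha 0.9789, Beta 0.0118, Gamma 0.0094.
Largest remainder: Alpha receives the extra seat.
Alpha receives 6.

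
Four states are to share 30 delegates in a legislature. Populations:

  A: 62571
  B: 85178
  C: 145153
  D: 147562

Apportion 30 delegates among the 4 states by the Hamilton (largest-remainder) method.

A=4, B=6, C=10, D=10

The standard divisor is 440464/30 ≈ 14682.133.
Standard quotas: A 4.2617, B 5.8015, C 9.8864, D 10.0504.
Lower quotas: A 4, B 5, C 9, D 10 (sum 28, leaving 2 seats).
Remainders in descending order: C 0.8864, B 0.8015, A 0.2617, D 0.0504.
The surplus seats go to C, B.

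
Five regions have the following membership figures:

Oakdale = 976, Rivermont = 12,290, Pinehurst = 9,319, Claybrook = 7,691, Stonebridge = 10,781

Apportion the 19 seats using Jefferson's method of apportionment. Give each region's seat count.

Standard divisor 41057/19 ≈ 2160.895; standard quotas: Oakdale 0.452, Rivermont 5.687, Pinehurst 4.313, Claybrook 3.559, Stonebridge 4.989.
Rounding down gives 0, 5, 4, 3, 4 = 16 seats, so the divisor must be adjusted.
With modified divisor 1900: modified quotas Oakdale 0.514, Rivermont 6.468, Pinehurst 4.905, Claybrook 4.048, Stonebridge 5.674.
Rounding down: Oakdale 0, Rivermont 6, Pinehurst 4, Claybrook 4, Stonebridge 5 (total 19).

Oakdale 0; Rivermont 6; Pinehurst 4; Claybrook 4; Stonebridge 5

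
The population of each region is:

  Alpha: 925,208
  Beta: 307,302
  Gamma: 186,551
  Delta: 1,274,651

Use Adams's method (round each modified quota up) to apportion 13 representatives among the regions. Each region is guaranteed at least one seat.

Alpha: 4, Beta: 2, Gamma: 1, Delta: 6

Standard divisor 2693712/13 ≈ 207208.615; standard quotas: Alpha 4.465, Beta 1.483, Gamma 0.900, Delta 6.152.
Rounding up gives 5, 2, 1, 7 = 15 seats, so the divisor must be adjusted.
With modified divisor 243100: modified quotas Alpha 3.806, Beta 1.264, Gamma 0.767, Delta 5.243.
Rounding up: Alpha 4, Beta 2, Gamma 1, Delta 6 (total 13).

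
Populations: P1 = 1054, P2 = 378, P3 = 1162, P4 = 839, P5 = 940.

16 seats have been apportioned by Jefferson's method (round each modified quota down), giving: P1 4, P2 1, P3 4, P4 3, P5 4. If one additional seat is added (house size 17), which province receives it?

P3

Priority for the next seat is population ÷ (current seats + 1).
Priorities: P1 210.800, P2 189.000, P3 232.400, P4 209.750, P5 188.000.
Highest priority: P3.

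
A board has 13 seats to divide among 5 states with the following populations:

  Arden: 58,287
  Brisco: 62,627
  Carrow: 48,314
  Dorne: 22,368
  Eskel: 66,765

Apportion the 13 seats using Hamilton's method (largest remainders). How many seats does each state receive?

Arden 3; Brisco 3; Carrow 3; Dorne 1; Eskel 3

Total 258361; standard divisor 258361/13 ≈ 19873.923.
Standard quotas: Arden 2.9328, Brisco 3.1512, Carrow 2.4310, Dorne 1.1255, Eskel 3.3594.
Lower quotas: Arden 2, Brisco 3, Carrow 2, Dorne 1, Eskel 3 (sum 11, leaving 2 seats).
Remainders in descending order: Arden 0.9328, Carrow 0.4310, Eskel 0.3594, Brisco 0.1512, Dorne 0.1255.
The surplus seats go to Arden, Carrow.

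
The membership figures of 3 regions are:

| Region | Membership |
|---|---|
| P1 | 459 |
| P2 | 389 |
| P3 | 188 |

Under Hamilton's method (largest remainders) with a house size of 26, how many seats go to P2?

The standard divisor is 1036/26 ≈ 39.846.
Standard quotas: P1 11.519, P2 9.763, P3 4.718.
Lower quotas: P1 11, P2 9, P3 4 (sum 24, leaving 2 seats).
Remainders in descending order: P2 0.763, P3 0.718, P1 0.519.
The surplus seats go to P2, P3.
P2 receives 10.

10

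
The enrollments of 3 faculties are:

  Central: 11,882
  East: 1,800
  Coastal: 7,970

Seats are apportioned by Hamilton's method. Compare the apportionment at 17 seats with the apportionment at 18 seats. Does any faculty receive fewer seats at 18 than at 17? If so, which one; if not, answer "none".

East

At 17 seats: Central 9, East 2, Coastal 6.
At 18 seats: Central 10, East 1, Coastal 7.
East drops from 2 to 1.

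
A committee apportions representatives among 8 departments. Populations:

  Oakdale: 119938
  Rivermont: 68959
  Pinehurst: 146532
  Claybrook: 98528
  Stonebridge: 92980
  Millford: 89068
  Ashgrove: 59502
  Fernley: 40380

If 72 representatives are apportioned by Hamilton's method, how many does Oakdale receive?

12

The standard divisor is 715887/72 ≈ 9942.875.
Standard quotas: Oakdale 12.0627, Rivermont 6.9355, Pinehurst 14.7374, Claybrook 9.9094, Stonebridge 9.3514, Millford 8.9580, Ashgrove 5.9844, Fernley 4.0612.
Lower quotas: Oakdale 12, Rivermont 6, Pinehurst 14, Claybrook 9, Stonebridge 9, Millford 8, Ashgrove 5, Fernley 4 (sum 67, leaving 5 seats).
Remainders in descending order: Ashgrove 0.9844, Millford 0.9580, Rivermont 0.9355, Claybrook 0.9094, Pinehurst 0.7374, Stonebridge 0.3514, Oakdale 0.0627, Fernley 0.0612.
The surplus seats go to Ashgrove, Millford, Rivermont, Claybrook, Pinehurst.
Oakdale receives 12.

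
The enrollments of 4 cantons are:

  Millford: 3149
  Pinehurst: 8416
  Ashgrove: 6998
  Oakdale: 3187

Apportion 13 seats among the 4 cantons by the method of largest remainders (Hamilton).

Millford=2, Pinehurst=5, Ashgrove=4, Oakdale=2

Standard divisor: 21750 ÷ 13 ≈ 1673.077.
Standard quotas: Millford 1.8822, Pinehurst 5.0303, Ashgrove 4.1827, Oakdale 1.9049.
Lower quotas: Millford 1, Pinehurst 5, Ashgrove 4, Oakdale 1 (sum 11, leaving 2 seats).
Remainders in descending order: Oakdale 0.9049, Millford 0.8822, Ashgrove 0.1827, Pinehurst 0.0303.
The surplus seats go to Oakdale, Millford.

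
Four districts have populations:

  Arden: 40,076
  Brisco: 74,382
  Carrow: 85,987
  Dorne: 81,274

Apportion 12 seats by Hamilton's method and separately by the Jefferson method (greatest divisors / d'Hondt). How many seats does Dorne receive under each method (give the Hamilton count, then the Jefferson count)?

3 and 4

Hamilton: Arden 2, Brisco 3, Carrow 4, Dorne 3.
Jefferson: Arden 1, Brisco 3, Carrow 4, Dorne 4.
Dorne gets 3 under Hamilton and 4 under Jefferson.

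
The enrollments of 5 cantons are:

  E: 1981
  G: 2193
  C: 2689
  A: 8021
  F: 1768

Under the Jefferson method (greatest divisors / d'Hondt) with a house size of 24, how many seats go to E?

Standard divisor 16652/24 ≈ 693.833; standard quotas: E 2.855, G 3.161, C 3.876, A 11.560, F 2.548.
Rounding down gives 2, 3, 3, 11, 2 = 21 seats, so the divisor must be adjusted.
With modified divisor 640: modified quotas E 3.095, G 3.427, C 4.202, A 12.533, F 2.763.
Rounding down: E 3, G 3, C 4, A 12, F 2 (total 24).
E receives 3.

3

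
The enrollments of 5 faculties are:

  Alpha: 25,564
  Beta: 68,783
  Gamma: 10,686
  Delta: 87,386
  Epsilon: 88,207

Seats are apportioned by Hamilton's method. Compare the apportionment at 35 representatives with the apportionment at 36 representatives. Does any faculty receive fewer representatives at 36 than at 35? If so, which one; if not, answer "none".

At 35 seats: Alpha 3, Beta 9, Gamma 1, Delta 11, Epsilon 11.
At 36 seats: Alpha 3, Beta 9, Gamma 2, Delta 11, Epsilon 11.
No faculty's allocation decreased.

none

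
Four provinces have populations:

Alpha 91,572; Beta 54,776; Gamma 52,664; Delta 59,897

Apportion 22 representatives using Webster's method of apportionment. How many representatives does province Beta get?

5

Standard divisor 258909/22 ≈ 11768.591; standard quotas: Alpha 7.781, Beta 4.654, Gamma 4.475, Delta 5.090.
Rounding to the nearest integer gives Alpha 8, Beta 5, Gamma 4, Delta 5 — total 22, matching the house size, so no adjustment is needed.
Beta receives 5.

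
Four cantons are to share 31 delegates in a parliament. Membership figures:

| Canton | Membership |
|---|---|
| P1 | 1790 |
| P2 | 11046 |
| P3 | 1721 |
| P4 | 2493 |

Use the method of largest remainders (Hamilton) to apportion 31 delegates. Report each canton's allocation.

The standard divisor is 17050/31 = 550.
Standard quotas: P1 3.2545, P2 20.0836, P3 3.1291, P4 4.5327.
Lower quotas: P1 3, P2 20, P3 3, P4 4 (sum 30, leaving 1 seat).
Remainders in descending order: P4 0.5327, P1 0.2545, P3 0.1291, P2 0.0836.
The surplus seat goes to P4.

P1=3, P2=20, P3=3, P4=5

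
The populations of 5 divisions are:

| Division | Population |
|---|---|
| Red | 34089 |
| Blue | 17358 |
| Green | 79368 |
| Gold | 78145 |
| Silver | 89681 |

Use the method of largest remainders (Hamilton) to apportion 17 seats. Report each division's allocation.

Red 2, Blue 1, Green 5, Gold 4, Silver 5

The standard divisor is 298641/17 ≈ 17567.118.
Standard quotas: Red 1.9405, Blue 0.9881, Green 4.5180, Gold 4.4484, Silver 5.1050.
Lower quotas: Red 1, Blue 0, Green 4, Gold 4, Silver 5 (sum 14, leaving 3 seats).
Remainders in descending order: Blue 0.9881, Red 0.9405, Green 0.5180, Gold 0.4484, Silver 0.1050.
The surplus seats go to Blue, Red, Green.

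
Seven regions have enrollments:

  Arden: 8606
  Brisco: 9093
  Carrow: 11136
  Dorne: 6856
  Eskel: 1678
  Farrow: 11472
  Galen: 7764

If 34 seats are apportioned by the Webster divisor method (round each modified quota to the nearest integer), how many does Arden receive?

Standard divisor 56605/34 ≈ 1664.853; standard quotas: Arden 5.169, Brisco 5.462, Carrow 6.689, Dorne 4.118, Eskel 1.008, Farrow 6.891, Galen 4.663.
Rounding to the nearest integer gives Arden 5, Brisco 5, Carrow 7, Dorne 4, Eskel 1, Farrow 7, Galen 5 — total 34, matching the house size, so no adjustment is needed.
Arden receives 5.

5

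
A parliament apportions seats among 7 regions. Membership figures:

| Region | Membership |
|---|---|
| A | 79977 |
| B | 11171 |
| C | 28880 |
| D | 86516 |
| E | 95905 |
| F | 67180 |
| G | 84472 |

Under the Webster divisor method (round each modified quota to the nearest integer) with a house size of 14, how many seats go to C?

Standard divisor 454101/14 ≈ 32435.786; standard quotas: A 2.466, B 0.344, C 0.890, D 2.667, E 2.957, F 2.071, G 2.604.
Rounding to the nearest integer gives A 2, B 0, C 1, D 3, E 3, F 2, G 3 — total 14, matching the house size, so no adjustment is needed.
C receives 1.

1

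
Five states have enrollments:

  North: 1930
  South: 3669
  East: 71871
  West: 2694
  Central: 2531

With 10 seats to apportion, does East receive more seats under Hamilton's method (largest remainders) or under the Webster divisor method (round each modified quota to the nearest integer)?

Hamilton: North 0, South 1, East 9, West 0, Central 0.
Webster: North 0, South 0, East 10, West 0, Central 0.
East gets 9 under Hamilton and 10 under Webster.

Webster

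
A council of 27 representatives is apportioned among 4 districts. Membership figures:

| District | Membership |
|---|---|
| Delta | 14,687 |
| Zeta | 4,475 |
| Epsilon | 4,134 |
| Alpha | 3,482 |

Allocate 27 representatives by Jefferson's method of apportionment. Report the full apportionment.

Standard divisor 26778/27 ≈ 991.778; standard quotas: Delta 14.809, Zeta 4.512, Epsilon 4.168, Alpha 3.511.
Rounding down gives 14, 4, 4, 3 = 25 seats, so the divisor must be adjusted.
With modified divisor 900: modified quotas Delta 16.319, Zeta 4.972, Epsilon 4.593, Alpha 3.869.
Rounding down: Delta 16, Zeta 4, Epsilon 4, Alpha 3 (total 27).

Delta 16; Zeta 4; Epsilon 4; Alpha 3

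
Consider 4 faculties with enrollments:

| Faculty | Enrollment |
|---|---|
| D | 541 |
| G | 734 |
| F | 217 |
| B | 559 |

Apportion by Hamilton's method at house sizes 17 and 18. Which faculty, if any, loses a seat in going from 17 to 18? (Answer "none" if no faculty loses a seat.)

none

At 17 seats: D 4, G 6, F 2, B 5.
At 18 seats: D 5, G 6, F 2, B 5.
No faculty's allocation decreased.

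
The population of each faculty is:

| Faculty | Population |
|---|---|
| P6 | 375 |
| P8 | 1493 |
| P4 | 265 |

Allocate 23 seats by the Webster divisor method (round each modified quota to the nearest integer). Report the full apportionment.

P6: 4, P8: 16, P4: 3

Standard divisor 2133/23 ≈ 92.739; standard quotas: P6 4.044, P8 16.099, P4 2.857.
Rounding to the nearest integer gives P6 4, P8 16, P4 3 — total 23, matching the house size, so no adjustment is needed.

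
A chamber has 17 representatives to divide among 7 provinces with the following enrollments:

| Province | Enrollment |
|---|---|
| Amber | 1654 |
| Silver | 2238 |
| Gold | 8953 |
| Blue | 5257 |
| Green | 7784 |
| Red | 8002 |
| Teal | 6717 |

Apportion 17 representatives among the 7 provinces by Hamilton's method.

Amber=1, Silver=1, Gold=4, Blue=2, Green=3, Red=3, Teal=3

Total 40605; standard divisor 40605/17 ≈ 2388.529.
Standard quotas: Amber 0.6925, Silver 0.9370, Gold 3.7483, Blue 2.2009, Green 3.2589, Red 3.3502, Teal 2.8122.
Lower quotas: Amber 0, Silver 0, Gold 3, Blue 2, Green 3, Red 3, Teal 2 (sum 13, leaving 4 seats).
Remainders in descending order: Silver 0.9370, Teal 0.8122, Gold 0.7483, Amber 0.6925, Red 0.3502, Green 0.2589, Blue 0.2009.
Largest remainders: Silver, Teal, Gold, Amber receive the extra seats.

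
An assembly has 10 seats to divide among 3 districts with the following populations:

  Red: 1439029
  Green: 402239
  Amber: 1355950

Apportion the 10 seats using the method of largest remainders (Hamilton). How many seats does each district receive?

The standard divisor is 3197218/10 ≈ 319721.8.
Standard quotas: Red 4.5009, Green 1.2581, Amber 4.2410.
Lower quotas: Red 4, Green 1, Amber 4 (sum 9, leaving 1 seat).
Remainders in descending order: Red 0.5009, Green 0.2581, Amber 0.2410.
The surplus seat goes to Red.

Red: 5, Green: 1, Amber: 4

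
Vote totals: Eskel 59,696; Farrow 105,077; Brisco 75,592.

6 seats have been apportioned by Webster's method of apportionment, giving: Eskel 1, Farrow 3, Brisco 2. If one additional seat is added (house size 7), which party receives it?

Priority for the next seat is population ÷ (current seats + 0.5).
Priorities: Eskel 39797.333, Farrow 30022.000, Brisco 30236.800.
Highest priority: Eskel.

Eskel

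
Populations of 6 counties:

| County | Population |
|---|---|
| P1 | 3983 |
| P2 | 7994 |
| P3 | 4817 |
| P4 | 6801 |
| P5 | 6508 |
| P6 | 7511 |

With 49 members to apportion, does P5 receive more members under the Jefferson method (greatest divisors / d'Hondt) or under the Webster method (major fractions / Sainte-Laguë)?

Jefferson: P1 5, P2 11, P3 6, P4 9, P5 8, P6 10.
Webster: P1 5, P2 10, P3 6, P4 9, P5 9, P6 10.
P5 gets 8 under Jefferson and 9 under Webster.

Webster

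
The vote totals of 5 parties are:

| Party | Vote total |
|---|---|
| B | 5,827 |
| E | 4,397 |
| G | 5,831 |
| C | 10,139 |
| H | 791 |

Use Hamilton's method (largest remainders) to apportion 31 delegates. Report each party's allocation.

B=7, E=5, G=7, C=11, H=1

The standard divisor is 26985/31 ≈ 870.484.
Standard quotas: B 6.6940, E 5.0512, G 6.6986, C 11.6475, H 0.9087.
Lower quotas: B 6, E 5, G 6, C 11, H 0 (sum 28, leaving 3 seats).
Remainders in descending order: H 0.9087, G 0.6986, B 0.6940, C 0.6475, E 0.0512.
Largest remainders: H, G, B receive the extra seats.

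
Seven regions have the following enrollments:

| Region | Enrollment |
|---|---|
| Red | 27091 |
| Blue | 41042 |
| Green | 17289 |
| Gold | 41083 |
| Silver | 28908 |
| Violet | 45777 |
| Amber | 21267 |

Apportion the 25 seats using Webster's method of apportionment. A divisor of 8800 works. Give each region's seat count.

With modified divisor 8800: modified quotas Red 3.079, Blue 4.664, Green 1.965, Gold 4.669, Silver 3.285, Violet 5.202, Amber 2.417.
Rounding to the nearest integer: Red 3, Blue 5, Green 2, Gold 5, Silver 3, Violet 5, Amber 2 (total 25).

Red: 3, Blue: 5, Green: 2, Gold: 5, Silver: 3, Violet: 5, Amber: 2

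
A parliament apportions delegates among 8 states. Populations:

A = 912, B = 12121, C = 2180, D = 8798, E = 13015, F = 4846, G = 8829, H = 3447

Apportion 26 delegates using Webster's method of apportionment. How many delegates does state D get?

Standard divisor 54148/26 ≈ 2082.615; standard quotas: A 0.438, B 5.820, C 1.047, D 4.224, E 6.249, F 2.327, G 4.239, H 1.655.
Rounding to the nearest integer gives 0, 6, 1, 4, 6, 2, 4, 2 = 25 seats, so the divisor must be adjusted.
With modified divisor 1980: modified quotas A 0.461, B 6.122, C 1.101, D 4.443, E 6.573, F 2.447, G 4.459, H 1.741.
Rounding to the nearest integer: A 0, B 6, C 1, D 4, E 7, F 2, G 4, H 2 (total 26).
D receives 4.

4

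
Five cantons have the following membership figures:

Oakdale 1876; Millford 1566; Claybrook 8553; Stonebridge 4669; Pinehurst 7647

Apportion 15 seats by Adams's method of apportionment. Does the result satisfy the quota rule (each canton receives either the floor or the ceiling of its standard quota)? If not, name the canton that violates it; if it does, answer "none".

none

Standard quotas: Oakdale 1.158, Millford 0.966, Claybrook 5.277, Stonebridge 2.881, Pinehurst 4.718.
Adams allocation: Oakdale 1, Millford 1, Claybrook 5, Stonebridge 3, Pinehurst 5.
Every allocation lies between the lower and upper quota.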